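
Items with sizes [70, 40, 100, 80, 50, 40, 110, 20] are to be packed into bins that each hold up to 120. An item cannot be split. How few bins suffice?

Total = 110 + 100 + 80 + 70 + 50 + 40 + 40 + 20 = 510.
Lower bound: ⌈510/120⌉ = 5 bins.
A packing using 5 bins:
  bin 1: 110 = 110
  bin 2: 100 + 20 = 120
  bin 3: 80 + 40 = 120
  bin 4: 70 + 50 = 120
  bin 5: 40 = 40
This matches the lower bound, so 5 is optimal.

5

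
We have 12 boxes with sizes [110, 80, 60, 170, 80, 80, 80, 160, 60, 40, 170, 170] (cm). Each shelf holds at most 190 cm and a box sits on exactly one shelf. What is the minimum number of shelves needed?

Total = 170 + 170 + 170 + 160 + 110 + 80 + 80 + 80 + 80 + 60 + 60 + 40 = 1260 cm.
Lower bound: ⌈1260/190⌉ = 7 shelves.
A packing using 8 shelves:
  shelf 1: 170 = 170
  shelf 2: 170 = 170
  shelf 3: 170 = 170
  shelf 4: 160 = 160
  shelf 5: 110 + 80 = 190
  shelf 6: 80 + 80 = 160
  shelf 7: 80 + 60 + 40 = 180
  shelf 8: 60 = 60
No arrangement into 7 shelves stays within capacity, so 8 is optimal.

8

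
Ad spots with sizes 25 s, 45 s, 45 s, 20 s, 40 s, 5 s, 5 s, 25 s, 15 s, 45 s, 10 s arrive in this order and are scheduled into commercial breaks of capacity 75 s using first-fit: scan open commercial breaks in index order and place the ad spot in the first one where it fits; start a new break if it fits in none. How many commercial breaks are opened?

4

  25 → break 1 (new)  [load 25/75]
  45 → break 1  [load 70/75]
  45 → break 2 (new)  [load 45/75]
  20 → break 2  [load 65/75]
  40 → break 3 (new)  [load 40/75]
  5 → break 1  [load 75/75]
  5 → break 2  [load 70/75]
  25 → break 3  [load 65/75]
  15 → break 4 (new)  [load 15/75]
  45 → break 4  [load 60/75]
  10 → break 3  [load 75/75]
4 commercial breaks opened.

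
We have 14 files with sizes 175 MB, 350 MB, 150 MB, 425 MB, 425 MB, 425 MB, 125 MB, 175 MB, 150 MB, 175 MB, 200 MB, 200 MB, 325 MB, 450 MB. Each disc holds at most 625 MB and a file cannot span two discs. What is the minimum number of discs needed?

7

Total = 450 + 425 + 425 + 425 + 350 + 325 + 200 + 200 + 175 + 175 + 175 + 150 + 150 + 125 = 3750 MB.
Lower bound: ⌈3750/625⌉ = 6 discs.
A packing using 7 discs:
  disc 1: 450 + 175 = 625
  disc 2: 425 + 200 = 625
  disc 3: 425 + 200 = 625
  disc 4: 425 + 175 = 600
  disc 5: 350 + 175 = 525
  disc 6: 325 + 150 + 150 = 625
  disc 7: 125 = 125
No arrangement into 6 discs stays within capacity, so 7 is optimal.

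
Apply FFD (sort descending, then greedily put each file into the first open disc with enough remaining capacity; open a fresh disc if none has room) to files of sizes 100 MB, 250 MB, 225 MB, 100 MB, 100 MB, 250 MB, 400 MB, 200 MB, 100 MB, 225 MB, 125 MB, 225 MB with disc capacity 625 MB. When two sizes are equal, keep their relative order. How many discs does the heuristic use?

4

Sorted descending: 400, 250, 250, 225, 225, 225, 200, 125, 100, 100, 100, 100.
  400 → disc 1 (new)  [load 400/625]
  250 → disc 2 (new)  [load 250/625]
  250 → disc 2  [load 500/625]
  225 → disc 1  [load 625/625]
  225 → disc 3 (new)  [load 225/625]
  225 → disc 3  [load 450/625]
  200 → disc 4 (new)  [load 200/625]
  125 → disc 2  [load 625/625]
  100 → disc 3  [load 550/625]
  100 → disc 4  [load 300/625]
  100 → disc 4  [load 400/625]
  100 → disc 4  [load 500/625]
4 discs opened.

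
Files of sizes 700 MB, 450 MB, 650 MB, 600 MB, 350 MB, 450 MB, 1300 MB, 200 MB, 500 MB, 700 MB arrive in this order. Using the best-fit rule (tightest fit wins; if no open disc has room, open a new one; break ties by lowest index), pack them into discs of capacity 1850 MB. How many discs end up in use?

4

  700 → disc 1 (new)  [load 700/1850]
  450 → disc 1  [load 1150/1850]
  650 → disc 1  [load 1800/1850]
  600 → disc 2 (new)  [load 600/1850]
  350 → disc 2  [load 950/1850]
  450 → disc 2  [load 1400/1850]
  1300 → disc 3 (new)  [load 1300/1850]
  200 → disc 2  [load 1600/1850]
  500 → disc 3  [load 1800/1850]
  700 → disc 4 (new)  [load 700/1850]
4 discs opened.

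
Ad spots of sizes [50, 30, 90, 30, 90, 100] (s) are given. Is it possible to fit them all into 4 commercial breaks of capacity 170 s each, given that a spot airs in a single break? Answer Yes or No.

A valid assignment using 3 commercial breaks:
  break 1: 100 + 50 = 150
  break 2: 90 + 30 + 30 = 150
  break 3: 90 = 90
That uses only 3 ≤ 4, so 4 commercial breaks are enough.

Yes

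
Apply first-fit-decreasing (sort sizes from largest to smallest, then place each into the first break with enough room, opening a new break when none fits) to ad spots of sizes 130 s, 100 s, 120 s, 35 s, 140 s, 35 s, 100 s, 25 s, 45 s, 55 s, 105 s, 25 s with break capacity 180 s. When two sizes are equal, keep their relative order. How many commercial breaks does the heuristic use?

Sorted descending: 140, 130, 120, 105, 100, 100, 55, 45, 35, 35, 25, 25.
  140 → break 1 (new)  [load 140/180]
  130 → break 2 (new)  [load 130/180]
  120 → break 3 (new)  [load 120/180]
  105 → break 4 (new)  [load 105/180]
  100 → break 5 (new)  [load 100/180]
  100 → break 6 (new)  [load 100/180]
  55 → break 3  [load 175/180]
  45 → break 2  [load 175/180]
  35 → break 1  [load 175/180]
  35 → break 4  [load 140/180]
  25 → break 4  [load 165/180]
  25 → break 5  [load 125/180]
6 commercial breaks opened.

6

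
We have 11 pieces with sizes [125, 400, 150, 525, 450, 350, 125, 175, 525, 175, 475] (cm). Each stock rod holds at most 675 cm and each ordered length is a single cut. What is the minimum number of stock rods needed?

Total = 525 + 525 + 475 + 450 + 400 + 350 + 175 + 175 + 150 + 125 + 125 = 3475 cm.
Lower bound: ⌈3475/675⌉ = 6 stock rods.
A packing using 6 stock rods:
  stock rod 1: 525 + 150 = 675
  stock rod 2: 525 + 125 = 650
  stock rod 3: 475 + 175 = 650
  stock rod 4: 450 + 175 = 625
  stock rod 5: 400 + 125 = 525
  stock rod 6: 350 = 350
This matches the lower bound, so 6 is optimal.

6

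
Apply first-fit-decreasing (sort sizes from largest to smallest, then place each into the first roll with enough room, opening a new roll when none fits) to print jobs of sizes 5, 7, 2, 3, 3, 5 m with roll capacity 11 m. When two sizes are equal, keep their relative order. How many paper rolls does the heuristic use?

Sorted descending: 7, 5, 5, 3, 3, 2.
  7 → roll 1 (new)  [load 7/11]
  5 → roll 2 (new)  [load 5/11]
  5 → roll 2  [load 10/11]
  3 → roll 1  [load 10/11]
  3 → roll 3 (new)  [load 3/11]
  2 → roll 3  [load 5/11]
3 paper rolls opened.

3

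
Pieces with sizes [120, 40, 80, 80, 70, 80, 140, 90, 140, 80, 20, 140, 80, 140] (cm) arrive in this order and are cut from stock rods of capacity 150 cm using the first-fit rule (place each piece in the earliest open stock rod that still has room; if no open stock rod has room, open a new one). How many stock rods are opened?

11

  120 → stock rod 1 (new)  [load 120/150]
  40 → stock rod 2 (new)  [load 40/150]
  80 → stock rod 2  [load 120/150]
  80 → stock rod 3 (new)  [load 80/150]
  70 → stock rod 3  [load 150/150]
  80 → stock rod 4 (new)  [load 80/150]
  140 → stock rod 5 (new)  [load 140/150]
  90 → stock rod 6 (new)  [load 90/150]
  140 → stock rod 7 (new)  [load 140/150]
  80 → stock rod 8 (new)  [load 80/150]
  20 → stock rod 1  [load 140/150]
  140 → stock rod 9 (new)  [load 140/150]
  80 → stock rod 10 (new)  [load 80/150]
  140 → stock rod 11 (new)  [load 140/150]
11 stock rods opened.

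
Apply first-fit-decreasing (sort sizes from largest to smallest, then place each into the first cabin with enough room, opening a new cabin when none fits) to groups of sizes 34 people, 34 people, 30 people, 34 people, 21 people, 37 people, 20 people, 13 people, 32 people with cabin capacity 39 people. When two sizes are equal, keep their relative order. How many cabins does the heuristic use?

8

Sorted descending: 37, 34, 34, 34, 32, 30, 21, 20, 13.
  37 → cabin 1 (new)  [load 37/39]
  34 → cabin 2 (new)  [load 34/39]
  34 → cabin 3 (new)  [load 34/39]
  34 → cabin 4 (new)  [load 34/39]
  32 → cabin 5 (new)  [load 32/39]
  30 → cabin 6 (new)  [load 30/39]
  21 → cabin 7 (new)  [load 21/39]
  20 → cabin 8 (new)  [load 20/39]
  13 → cabin 7  [load 34/39]
8 cabins opened.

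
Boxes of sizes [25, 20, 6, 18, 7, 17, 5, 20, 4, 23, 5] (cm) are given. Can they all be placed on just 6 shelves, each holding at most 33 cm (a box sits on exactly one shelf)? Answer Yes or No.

A valid assignment using 6 shelves:
  shelf 1: 25 + 7 = 32
  shelf 2: 23 + 6 + 4 = 33
  shelf 3: 20 + 5 + 5 = 30
  shelf 4: 20 = 20
  shelf 5: 18 = 18
  shelf 6: 17 = 17
Every load is within 33 cm, so 6 shelves suffice.

Yes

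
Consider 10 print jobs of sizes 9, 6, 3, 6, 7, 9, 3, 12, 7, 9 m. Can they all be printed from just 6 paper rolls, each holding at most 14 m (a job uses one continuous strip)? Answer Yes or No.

A valid assignment using 6 paper rolls:
  roll 1: 12 = 12
  roll 2: 9 + 3 = 12
  roll 3: 9 + 3 = 12
  roll 4: 9 = 9
  roll 5: 7 + 7 = 14
  roll 6: 6 + 6 = 12
Every load is within 14 m, so 6 paper rolls suffice.

Yes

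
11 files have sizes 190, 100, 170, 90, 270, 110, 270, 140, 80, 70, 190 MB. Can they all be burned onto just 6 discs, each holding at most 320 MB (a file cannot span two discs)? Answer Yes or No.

Yes

A valid assignment using 6 discs:
  disc 1: 270 = 270
  disc 2: 270 = 270
  disc 3: 190 + 110 = 300
  disc 4: 190 + 100 = 290
  disc 5: 170 + 140 = 310
  disc 6: 90 + 80 + 70 = 240
Every load is within 320 MB, so 6 discs suffice.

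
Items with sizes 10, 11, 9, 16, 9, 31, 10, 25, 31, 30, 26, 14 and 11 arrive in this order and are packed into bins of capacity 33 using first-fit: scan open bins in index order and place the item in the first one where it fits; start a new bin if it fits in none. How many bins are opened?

  10 → bin 1 (new)  [load 10/33]
  11 → bin 1  [load 21/33]
  9 → bin 1  [load 30/33]
  16 → bin 2 (new)  [load 16/33]
  9 → bin 2  [load 25/33]
  31 → bin 3 (new)  [load 31/33]
  10 → bin 4 (new)  [load 10/33]
  25 → bin 5 (new)  [load 25/33]
  31 → bin 6 (new)  [load 31/33]
  30 → bin 7 (new)  [load 30/33]
  26 → bin 8 (new)  [load 26/33]
  14 → bin 4  [load 24/33]
  11 → bin 9 (new)  [load 11/33]
9 bins opened.

9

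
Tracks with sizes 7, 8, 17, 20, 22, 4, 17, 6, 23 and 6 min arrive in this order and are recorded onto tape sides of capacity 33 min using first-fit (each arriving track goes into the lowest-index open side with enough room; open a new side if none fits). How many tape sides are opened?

  7 → side 1 (new)  [load 7/33]
  8 → side 1  [load 15/33]
  17 → side 1  [load 32/33]
  20 → side 2 (new)  [load 20/33]
  22 → side 3 (new)  [load 22/33]
  4 → side 2  [load 24/33]
  17 → side 4 (new)  [load 17/33]
  6 → side 2  [load 30/33]
  23 → side 5 (new)  [load 23/33]
  6 → side 3  [load 28/33]
5 tape sides opened.

5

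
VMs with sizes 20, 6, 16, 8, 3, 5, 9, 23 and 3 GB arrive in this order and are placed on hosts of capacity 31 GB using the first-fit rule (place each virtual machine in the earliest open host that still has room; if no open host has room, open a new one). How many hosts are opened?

  20 → host 1 (new)  [load 20/31]
  6 → host 1  [load 26/31]
  16 → host 2 (new)  [load 16/31]
  8 → host 2  [load 24/31]
  3 → host 1  [load 29/31]
  5 → host 2  [load 29/31]
  9 → host 3 (new)  [load 9/31]
  23 → host 4 (new)  [load 23/31]
  3 → host 3  [load 12/31]
4 hosts opened.

4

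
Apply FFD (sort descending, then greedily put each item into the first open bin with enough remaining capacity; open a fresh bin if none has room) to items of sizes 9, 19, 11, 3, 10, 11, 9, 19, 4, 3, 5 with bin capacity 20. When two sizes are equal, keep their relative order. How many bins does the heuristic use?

Sorted descending: 19, 19, 11, 11, 10, 9, 9, 5, 4, 3, 3.
  19 → bin 1 (new)  [load 19/20]
  19 → bin 2 (new)  [load 19/20]
  11 → bin 3 (new)  [load 11/20]
  11 → bin 4 (new)  [load 11/20]
  10 → bin 5 (new)  [load 10/20]
  9 → bin 3  [load 20/20]
  9 → bin 4  [load 20/20]
  5 → bin 5  [load 15/20]
  4 → bin 5  [load 19/20]
  3 → bin 6 (new)  [load 3/20]
  3 → bin 6  [load 6/20]
6 bins opened.

6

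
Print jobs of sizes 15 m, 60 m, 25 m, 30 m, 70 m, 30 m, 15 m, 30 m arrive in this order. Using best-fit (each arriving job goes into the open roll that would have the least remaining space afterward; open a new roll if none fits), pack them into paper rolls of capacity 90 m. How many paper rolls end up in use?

  15 → roll 1 (new)  [load 15/90]
  60 → roll 1  [load 75/90]
  25 → roll 2 (new)  [load 25/90]
  30 → roll 2  [load 55/90]
  70 → roll 3 (new)  [load 70/90]
  30 → roll 2  [load 85/90]
  15 → roll 1  [load 90/90]
  30 → roll 4 (new)  [load 30/90]
4 paper rolls opened.

4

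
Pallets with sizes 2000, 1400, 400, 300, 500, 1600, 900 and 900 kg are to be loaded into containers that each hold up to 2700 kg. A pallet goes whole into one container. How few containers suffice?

4

Total = 2000 + 1600 + 1400 + 900 + 900 + 500 + 400 + 300 = 8000 kg.
Lower bound: ⌈8000/2700⌉ = 3 containers.
A packing using 4 containers:
  container 1: 2000 + 500 = 2500
  container 2: 1600 + 900 = 2500
  container 3: 1400 + 900 + 400 = 2700
  container 4: 300 = 300
No arrangement into 3 containers stays within capacity, so 4 is optimal.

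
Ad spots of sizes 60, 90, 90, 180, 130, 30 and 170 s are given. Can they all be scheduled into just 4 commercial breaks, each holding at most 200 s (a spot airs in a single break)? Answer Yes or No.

A valid assignment using 4 commercial breaks:
  break 1: 180 = 180
  break 2: 170 + 30 = 200
  break 3: 130 + 60 = 190
  break 4: 90 + 90 = 180
Every load is within 200 s, so 4 commercial breaks suffice.

Yes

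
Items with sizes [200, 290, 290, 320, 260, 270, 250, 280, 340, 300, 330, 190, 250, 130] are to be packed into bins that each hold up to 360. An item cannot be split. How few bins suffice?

Total = 340 + 330 + 320 + 300 + 290 + 290 + 280 + 270 + 260 + 250 + 250 + 200 + 190 + 130 = 3700.
Lower bound: ⌈3700/360⌉ = 11 bins.
Also, 13 items each exceed 180, and no two of those can share a bin, so at least 13 bins are needed.
A packing using 13 bins:
  bin 1: 340 = 340
  bin 2: 330 = 330
  bin 3: 320 = 320
  bin 4: 300 = 300
  bin 5: 290 = 290
  bin 6: 290 = 290
  bin 7: 280 = 280
  bin 8: 270 = 270
  bin 9: 260 = 260
  bin 10: 250 = 250
  bin 11: 250 = 250
  bin 12: 200 + 130 = 330
  bin 13: 190 = 190
This matches the lower bound, so 13 is optimal.

13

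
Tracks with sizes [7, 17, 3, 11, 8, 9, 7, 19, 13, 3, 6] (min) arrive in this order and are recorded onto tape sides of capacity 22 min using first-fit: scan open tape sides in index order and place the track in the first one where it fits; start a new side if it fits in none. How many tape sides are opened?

  7 → side 1 (new)  [load 7/22]
  17 → side 2 (new)  [load 17/22]
  3 → side 1  [load 10/22]
  11 → side 1  [load 21/22]
  8 → side 3 (new)  [load 8/22]
  9 → side 3  [load 17/22]
  7 → side 4 (new)  [load 7/22]
  19 → side 5 (new)  [load 19/22]
  13 → side 4  [load 20/22]
  3 → side 2  [load 20/22]
  6 → side 6 (new)  [load 6/22]
6 tape sides opened.

6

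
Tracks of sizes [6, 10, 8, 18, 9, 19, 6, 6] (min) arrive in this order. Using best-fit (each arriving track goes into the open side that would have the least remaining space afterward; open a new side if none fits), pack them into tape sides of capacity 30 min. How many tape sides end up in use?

3

  6 → side 1 (new)  [load 6/30]
  10 → side 1  [load 16/30]
  8 → side 1  [load 24/30]
  18 → side 2 (new)  [load 18/30]
  9 → side 2  [load 27/30]
  19 → side 3 (new)  [load 19/30]
  6 → side 1  [load 30/30]
  6 → side 3  [load 25/30]
3 tape sides opened.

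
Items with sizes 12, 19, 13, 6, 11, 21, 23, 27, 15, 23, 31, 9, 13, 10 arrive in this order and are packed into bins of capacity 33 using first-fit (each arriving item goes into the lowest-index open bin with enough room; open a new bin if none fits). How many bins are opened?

8

  12 → bin 1 (new)  [load 12/33]
  19 → bin 1  [load 31/33]
  13 → bin 2 (new)  [load 13/33]
  6 → bin 2  [load 19/33]
  11 → bin 2  [load 30/33]
  21 → bin 3 (new)  [load 21/33]
  23 → bin 4 (new)  [load 23/33]
  27 → bin 5 (new)  [load 27/33]
  15 → bin 6 (new)  [load 15/33]
  23 → bin 7 (new)  [load 23/33]
  31 → bin 8 (new)  [load 31/33]
  9 → bin 3  [load 30/33]
  13 → bin 6  [load 28/33]
  10 → bin 4  [load 33/33]
8 bins opened.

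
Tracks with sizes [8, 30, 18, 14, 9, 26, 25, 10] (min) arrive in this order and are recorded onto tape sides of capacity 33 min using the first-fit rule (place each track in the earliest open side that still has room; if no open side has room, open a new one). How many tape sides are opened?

  8 → side 1 (new)  [load 8/33]
  30 → side 2 (new)  [load 30/33]
  18 → side 1  [load 26/33]
  14 → side 3 (new)  [load 14/33]
  9 → side 3  [load 23/33]
  26 → side 4 (new)  [load 26/33]
  25 → side 5 (new)  [load 25/33]
  10 → side 3  [load 33/33]
5 tape sides opened.

5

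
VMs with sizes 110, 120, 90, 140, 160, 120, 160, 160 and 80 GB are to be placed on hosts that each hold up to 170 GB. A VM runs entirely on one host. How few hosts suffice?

Total = 160 + 160 + 160 + 140 + 120 + 120 + 110 + 90 + 80 = 1140 GB.
Lower bound: ⌈1140/170⌉ = 7 hosts.
Also, 8 VMs each exceed 85 GB, and no two of those can share a host, so at least 8 hosts are needed.
A packing using 8 hosts:
  host 1: 160 = 160
  host 2: 160 = 160
  host 3: 160 = 160
  host 4: 140 = 140
  host 5: 120 = 120
  host 6: 120 = 120
  host 7: 110 = 110
  host 8: 90 + 80 = 170
This matches the lower bound, so 8 is optimal.

8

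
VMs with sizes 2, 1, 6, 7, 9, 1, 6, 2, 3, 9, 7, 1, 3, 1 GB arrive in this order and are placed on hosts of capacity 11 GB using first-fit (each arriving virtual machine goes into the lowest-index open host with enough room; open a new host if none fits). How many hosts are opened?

  2 → host 1 (new)  [load 2/11]
  1 → host 1  [load 3/11]
  6 → host 1  [load 9/11]
  7 → host 2 (new)  [load 7/11]
  9 → host 3 (new)  [load 9/11]
  1 → host 1  [load 10/11]
  6 → host 4 (new)  [load 6/11]
  2 → host 2  [load 9/11]
  3 → host 4  [load 9/11]
  9 → host 5 (new)  [load 9/11]
  7 → host 6 (new)  [load 7/11]
  1 → host 1  [load 11/11]
  3 → host 6  [load 10/11]
  1 → host 2  [load 10/11]
6 hosts opened.

6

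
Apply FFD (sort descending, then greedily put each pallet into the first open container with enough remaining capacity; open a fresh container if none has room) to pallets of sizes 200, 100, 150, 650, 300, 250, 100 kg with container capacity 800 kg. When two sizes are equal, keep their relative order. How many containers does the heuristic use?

3

Sorted descending: 650, 300, 250, 200, 150, 100, 100.
  650 → container 1 (new)  [load 650/800]
  300 → container 2 (new)  [load 300/800]
  250 → container 2  [load 550/800]
  200 → container 2  [load 750/800]
  150 → container 1  [load 800/800]
  100 → container 3 (new)  [load 100/800]
  100 → container 3  [load 200/800]
3 containers opened.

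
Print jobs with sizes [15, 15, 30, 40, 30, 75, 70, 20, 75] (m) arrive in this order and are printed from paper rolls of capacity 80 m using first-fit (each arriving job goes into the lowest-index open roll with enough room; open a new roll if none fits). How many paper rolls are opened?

5

  15 → roll 1 (new)  [load 15/80]
  15 → roll 1  [load 30/80]
  30 → roll 1  [load 60/80]
  40 → roll 2 (new)  [load 40/80]
  30 → roll 2  [load 70/80]
  75 → roll 3 (new)  [load 75/80]
  70 → roll 4 (new)  [load 70/80]
  20 → roll 1  [load 80/80]
  75 → roll 5 (new)  [load 75/80]
5 paper rolls opened.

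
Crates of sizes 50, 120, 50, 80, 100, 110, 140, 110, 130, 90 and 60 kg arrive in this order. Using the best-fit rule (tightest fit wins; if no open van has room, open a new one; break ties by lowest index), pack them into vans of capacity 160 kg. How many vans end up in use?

9

  50 → van 1 (new)  [load 50/160]
  120 → van 2 (new)  [load 120/160]
  50 → van 1  [load 100/160]
  80 → van 3 (new)  [load 80/160]
  100 → van 4 (new)  [load 100/160]
  110 → van 5 (new)  [load 110/160]
  140 → van 6 (new)  [load 140/160]
  110 → van 7 (new)  [load 110/160]
  130 → van 8 (new)  [load 130/160]
  90 → van 9 (new)  [load 90/160]
  60 → van 1  [load 160/160]
9 vans opened.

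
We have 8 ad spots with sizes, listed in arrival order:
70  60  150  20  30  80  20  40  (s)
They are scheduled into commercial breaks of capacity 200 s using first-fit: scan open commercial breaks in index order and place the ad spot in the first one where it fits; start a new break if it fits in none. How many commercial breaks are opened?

  70 → break 1 (new)  [load 70/200]
  60 → break 1  [load 130/200]
  150 → break 2 (new)  [load 150/200]
  20 → break 1  [load 150/200]
  30 → break 1  [load 180/200]
  80 → break 3 (new)  [load 80/200]
  20 → break 1  [load 200/200]
  40 → break 2  [load 190/200]
3 commercial breaks opened.

3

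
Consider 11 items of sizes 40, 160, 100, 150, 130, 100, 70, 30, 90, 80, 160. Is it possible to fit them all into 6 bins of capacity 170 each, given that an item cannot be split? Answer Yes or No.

No

Total = 1110; ⌈1110/170⌉ = 7.
At least 7 bins are required, but only 6 are allowed.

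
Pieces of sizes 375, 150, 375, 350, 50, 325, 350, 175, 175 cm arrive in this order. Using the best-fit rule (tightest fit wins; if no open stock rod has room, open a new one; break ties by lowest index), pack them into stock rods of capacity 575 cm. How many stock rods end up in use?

  375 → stock rod 1 (new)  [load 375/575]
  150 → stock rod 1  [load 525/575]
  375 → stock rod 2 (new)  [load 375/575]
  350 → stock rod 3 (new)  [load 350/575]
  50 → stock rod 1  [load 575/575]
  325 → stock rod 4 (new)  [load 325/575]
  350 → stock rod 5 (new)  [load 350/575]
  175 → stock rod 2  [load 550/575]
  175 → stock rod 3  [load 525/575]
5 stock rods opened.

5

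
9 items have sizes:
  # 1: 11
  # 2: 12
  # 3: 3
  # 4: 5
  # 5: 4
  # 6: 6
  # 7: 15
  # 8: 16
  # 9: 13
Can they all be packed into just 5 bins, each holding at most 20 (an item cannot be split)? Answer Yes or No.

A valid assignment using 5 bins:
  bin 1: 16 + 4 = 20
  bin 2: 15 + 5 = 20
  bin 3: 13 + 6 = 19
  bin 4: 12 + 3 = 15
  bin 5: 11 = 11
Every load is within 20, so 5 bins suffice.

Yes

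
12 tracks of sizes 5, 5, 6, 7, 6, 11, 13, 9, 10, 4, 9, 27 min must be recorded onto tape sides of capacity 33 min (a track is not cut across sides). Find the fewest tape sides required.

4

Total = 27 + 13 + 11 + 10 + 9 + 9 + 7 + 6 + 6 + 5 + 5 + 4 = 112 min.
Lower bound: ⌈112/33⌉ = 4 tape sides.
A packing using 4 tape sides:
  side 1: 27 + 6 = 33
  side 2: 13 + 11 + 9 = 33
  side 3: 10 + 9 + 7 + 6 = 32
  side 4: 5 + 5 + 4 = 14
This matches the lower bound, so 4 is optimal.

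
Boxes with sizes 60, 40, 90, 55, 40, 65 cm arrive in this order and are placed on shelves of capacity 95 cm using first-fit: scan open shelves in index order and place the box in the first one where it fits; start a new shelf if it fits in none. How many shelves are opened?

  60 → shelf 1 (new)  [load 60/95]
  40 → shelf 2 (new)  [load 40/95]
  90 → shelf 3 (new)  [load 90/95]
  55 → shelf 2  [load 95/95]
  40 → shelf 4 (new)  [load 40/95]
  65 → shelf 5 (new)  [load 65/95]
5 shelves opened.

5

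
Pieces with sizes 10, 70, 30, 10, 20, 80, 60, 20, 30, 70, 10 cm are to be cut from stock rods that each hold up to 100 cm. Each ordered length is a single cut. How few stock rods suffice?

5

Total = 80 + 70 + 70 + 60 + 30 + 30 + 20 + 20 + 10 + 10 + 10 = 410 cm.
Lower bound: ⌈410/100⌉ = 5 stock rods.
A packing using 5 stock rods:
  stock rod 1: 80 + 20 = 100
  stock rod 2: 70 + 30 = 100
  stock rod 3: 70 + 30 = 100
  stock rod 4: 60 + 20 + 10 + 10 = 100
  stock rod 5: 10 = 10
This matches the lower bound, so 5 is optimal.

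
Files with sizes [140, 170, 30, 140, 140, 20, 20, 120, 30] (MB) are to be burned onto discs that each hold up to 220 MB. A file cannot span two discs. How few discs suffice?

5

Total = 170 + 140 + 140 + 140 + 120 + 30 + 30 + 20 + 20 = 810 MB.
Lower bound: ⌈810/220⌉ = 4 discs.
Also, 5 files each exceed 110 MB, and no two of those can share a disc, so at least 5 discs are needed.
A packing using 5 discs:
  disc 1: 170 + 30 + 20 = 220
  disc 2: 140 + 30 + 20 = 190
  disc 3: 140 = 140
  disc 4: 140 = 140
  disc 5: 120 = 120
This matches the lower bound, so 5 is optimal.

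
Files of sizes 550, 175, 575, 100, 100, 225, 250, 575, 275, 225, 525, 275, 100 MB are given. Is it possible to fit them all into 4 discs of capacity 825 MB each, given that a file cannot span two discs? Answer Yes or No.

No

Total = 3950 MB; ⌈3950/825⌉ = 5.
At least 5 discs are required, but only 4 are allowed.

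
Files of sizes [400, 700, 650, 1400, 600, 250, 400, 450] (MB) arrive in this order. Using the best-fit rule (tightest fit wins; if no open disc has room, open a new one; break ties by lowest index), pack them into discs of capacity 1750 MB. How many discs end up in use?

  400 → disc 1 (new)  [load 400/1750]
  700 → disc 1  [load 1100/1750]
  650 → disc 1  [load 1750/1750]
  1400 → disc 2 (new)  [load 1400/1750]
  600 → disc 3 (new)  [load 600/1750]
  250 → disc 2  [load 1650/1750]
  400 → disc 3  [load 1000/1750]
  450 → disc 3  [load 1450/1750]
3 discs opened.

3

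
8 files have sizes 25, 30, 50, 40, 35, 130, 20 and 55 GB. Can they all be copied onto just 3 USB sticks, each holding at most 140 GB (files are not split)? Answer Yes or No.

A valid assignment using 3 USB sticks:
  USB stick 1: 130 = 130
  USB stick 2: 55 + 50 + 35 = 140
  USB stick 3: 40 + 30 + 25 + 20 = 115
Every load is within 140 GB, so 3 USB sticks suffice.

Yes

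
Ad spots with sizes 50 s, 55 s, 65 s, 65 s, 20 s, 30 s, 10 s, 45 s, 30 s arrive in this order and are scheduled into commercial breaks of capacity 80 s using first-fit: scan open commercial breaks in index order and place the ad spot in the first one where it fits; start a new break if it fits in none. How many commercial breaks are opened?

  50 → break 1 (new)  [load 50/80]
  55 → break 2 (new)  [load 55/80]
  65 → break 3 (new)  [load 65/80]
  65 → break 4 (new)  [load 65/80]
  20 → break 1  [load 70/80]
  30 → break 5 (new)  [load 30/80]
  10 → break 1  [load 80/80]
  45 → break 5  [load 75/80]
  30 → break 6 (new)  [load 30/80]
6 commercial breaks opened.

6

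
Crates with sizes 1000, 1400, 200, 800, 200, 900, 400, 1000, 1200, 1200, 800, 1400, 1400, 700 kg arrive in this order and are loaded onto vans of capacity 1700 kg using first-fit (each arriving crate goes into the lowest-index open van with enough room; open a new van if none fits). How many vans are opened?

9

  1000 → van 1 (new)  [load 1000/1700]
  1400 → van 2 (new)  [load 1400/1700]
  200 → van 1  [load 1200/1700]
  800 → van 3 (new)  [load 800/1700]
  200 → van 1  [load 1400/1700]
  900 → van 3  [load 1700/1700]
  400 → van 4 (new)  [load 400/1700]
  1000 → van 4  [load 1400/1700]
  1200 → van 5 (new)  [load 1200/1700]
  1200 → van 6 (new)  [load 1200/1700]
  800 → van 7 (new)  [load 800/1700]
  1400 → van 8 (new)  [load 1400/1700]
  1400 → van 9 (new)  [load 1400/1700]
  700 → van 7  [load 1500/1700]
9 vans opened.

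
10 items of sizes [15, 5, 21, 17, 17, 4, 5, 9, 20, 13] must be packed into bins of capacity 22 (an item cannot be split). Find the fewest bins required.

Total = 21 + 20 + 17 + 17 + 15 + 13 + 9 + 5 + 5 + 4 = 126.
Lower bound: ⌈126/22⌉ = 6 bins.
A packing using 6 bins:
  bin 1: 21 = 21
  bin 2: 20 = 20
  bin 3: 17 + 5 = 22
  bin 4: 17 + 5 = 22
  bin 5: 15 + 4 = 19
  bin 6: 13 + 9 = 22
This matches the lower bound, so 6 is optimal.

6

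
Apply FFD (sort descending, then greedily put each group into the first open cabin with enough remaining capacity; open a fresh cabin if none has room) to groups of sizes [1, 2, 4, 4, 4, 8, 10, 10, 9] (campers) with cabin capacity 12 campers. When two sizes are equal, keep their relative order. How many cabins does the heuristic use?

Sorted descending: 10, 10, 9, 8, 4, 4, 4, 2, 1.
  10 → cabin 1 (new)  [load 10/12]
  10 → cabin 2 (new)  [load 10/12]
  9 → cabin 3 (new)  [load 9/12]
  8 → cabin 4 (new)  [load 8/12]
  4 → cabin 4  [load 12/12]
  4 → cabin 5 (new)  [load 4/12]
  4 → cabin 5  [load 8/12]
  2 → cabin 1  [load 12/12]
  1 → cabin 2  [load 11/12]
5 cabins opened.

5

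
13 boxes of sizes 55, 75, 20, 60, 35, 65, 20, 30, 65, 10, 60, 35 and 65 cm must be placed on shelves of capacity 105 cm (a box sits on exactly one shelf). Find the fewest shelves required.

Total = 75 + 65 + 65 + 65 + 60 + 60 + 55 + 35 + 35 + 30 + 20 + 20 + 10 = 595 cm.
Lower bound: ⌈595/105⌉ = 6 shelves.
Also, 7 boxes each exceed 105/2 cm, and no two of those can share a shelf, so at least 7 shelves are needed.
A packing using 7 shelves:
  shelf 1: 75 + 30 = 105
  shelf 2: 65 + 35 = 100
  shelf 3: 65 + 35 = 100
  shelf 4: 65 + 20 + 20 = 105
  shelf 5: 60 + 10 = 70
  shelf 6: 60 = 60
  shelf 7: 55 = 55
This matches the lower bound, so 7 is optimal.

7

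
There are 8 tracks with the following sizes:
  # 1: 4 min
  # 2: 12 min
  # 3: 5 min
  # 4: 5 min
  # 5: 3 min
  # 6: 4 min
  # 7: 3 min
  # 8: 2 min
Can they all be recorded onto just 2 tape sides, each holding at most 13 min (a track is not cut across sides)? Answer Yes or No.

No

Total = 38 min; ⌈38/13⌉ = 3.
At least 3 tape sides are required, but only 2 are allowed.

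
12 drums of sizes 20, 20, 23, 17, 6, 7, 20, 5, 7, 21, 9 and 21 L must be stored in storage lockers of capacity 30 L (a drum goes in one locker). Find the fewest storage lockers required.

Total = 23 + 21 + 21 + 20 + 20 + 20 + 17 + 9 + 7 + 7 + 6 + 5 = 176 L.
Lower bound: ⌈176/30⌉ = 6 storage lockers.
Also, 7 drums each exceed 15 L, and no two of those can share a locker, so at least 7 storage lockers are needed.
A packing using 7 storage lockers:
  locker 1: 23 + 7 = 30
  locker 2: 21 + 9 = 30
  locker 3: 21 + 7 = 28
  locker 4: 20 + 6 = 26
  locker 5: 20 + 5 = 25
  locker 6: 20 = 20
  locker 7: 17 = 17
This matches the lower bound, so 7 is optimal.

7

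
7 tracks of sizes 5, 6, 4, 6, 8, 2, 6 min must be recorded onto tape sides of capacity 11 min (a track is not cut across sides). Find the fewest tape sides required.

4

Total = 8 + 6 + 6 + 6 + 5 + 4 + 2 = 37 min.
Lower bound: ⌈37/11⌉ = 4 tape sides.
A packing using 4 tape sides:
  side 1: 8 + 2 = 10
  side 2: 6 + 5 = 11
  side 3: 6 + 4 = 10
  side 4: 6 = 6
This matches the lower bound, so 4 is optimal.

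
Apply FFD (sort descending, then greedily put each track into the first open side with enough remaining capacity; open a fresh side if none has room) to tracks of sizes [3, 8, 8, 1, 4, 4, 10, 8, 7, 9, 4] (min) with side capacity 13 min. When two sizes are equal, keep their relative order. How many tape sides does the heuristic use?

6

Sorted descending: 10, 9, 8, 8, 8, 7, 4, 4, 4, 3, 1.
  10 → side 1 (new)  [load 10/13]
  9 → side 2 (new)  [load 9/13]
  8 → side 3 (new)  [load 8/13]
  8 → side 4 (new)  [load 8/13]
  8 → side 5 (new)  [load 8/13]
  7 → side 6 (new)  [load 7/13]
  4 → side 2  [load 13/13]
  4 → side 3  [load 12/13]
  4 → side 4  [load 12/13]
  3 → side 1  [load 13/13]
  1 → side 3  [load 13/13]
6 tape sides opened.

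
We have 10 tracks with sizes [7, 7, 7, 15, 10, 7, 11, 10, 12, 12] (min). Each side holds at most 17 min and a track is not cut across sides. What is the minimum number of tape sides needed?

Total = 15 + 12 + 12 + 11 + 10 + 10 + 7 + 7 + 7 + 7 = 98 min.
Lower bound: ⌈98/17⌉ = 6 tape sides.
A packing using 7 tape sides:
  side 1: 15 = 15
  side 2: 12 = 12
  side 3: 12 = 12
  side 4: 11 = 11
  side 5: 10 + 7 = 17
  side 6: 10 + 7 = 17
  side 7: 7 + 7 = 14
No arrangement into 6 tape sides stays within capacity, so 7 is optimal.

7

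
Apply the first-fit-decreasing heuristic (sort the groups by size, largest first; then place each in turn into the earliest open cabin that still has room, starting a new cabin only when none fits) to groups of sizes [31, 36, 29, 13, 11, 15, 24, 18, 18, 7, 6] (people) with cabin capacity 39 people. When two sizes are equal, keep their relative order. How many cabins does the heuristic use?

6

Sorted descending: 36, 31, 29, 24, 18, 18, 15, 13, 11, 7, 6.
  36 → cabin 1 (new)  [load 36/39]
  31 → cabin 2 (new)  [load 31/39]
  29 → cabin 3 (new)  [load 29/39]
  24 → cabin 4 (new)  [load 24/39]
  18 → cabin 5 (new)  [load 18/39]
  18 → cabin 5  [load 36/39]
  15 → cabin 4  [load 39/39]
  13 → cabin 6 (new)  [load 13/39]
  11 → cabin 6  [load 24/39]
  7 → cabin 2  [load 38/39]
  6 → cabin 3  [load 35/39]
6 cabins opened.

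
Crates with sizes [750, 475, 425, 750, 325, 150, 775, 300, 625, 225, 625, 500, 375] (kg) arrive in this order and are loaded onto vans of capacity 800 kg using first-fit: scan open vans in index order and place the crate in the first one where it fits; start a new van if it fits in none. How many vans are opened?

9

  750 → van 1 (new)  [load 750/800]
  475 → van 2 (new)  [load 475/800]
  425 → van 3 (new)  [load 425/800]
  750 → van 4 (new)  [load 750/800]
  325 → van 2  [load 800/800]
  150 → van 3  [load 575/800]
  775 → van 5 (new)  [load 775/800]
  300 → van 6 (new)  [load 300/800]
  625 → van 7 (new)  [load 625/800]
  225 → van 3  [load 800/800]
  625 → van 8 (new)  [load 625/800]
  500 → van 6  [load 800/800]
  375 → van 9 (new)  [load 375/800]
9 vans opened.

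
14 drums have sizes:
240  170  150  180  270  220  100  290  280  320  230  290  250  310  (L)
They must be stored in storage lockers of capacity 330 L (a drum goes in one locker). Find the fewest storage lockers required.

Total = 320 + 310 + 290 + 290 + 280 + 270 + 250 + 240 + 230 + 220 + 180 + 170 + 150 + 100 = 3300 L.
Lower bound: ⌈3300/330⌉ = 10 storage lockers.
Also, 12 drums each exceed 165 L, and no two of those can share a locker, so at least 12 storage lockers are needed.
A packing using 12 storage lockers:
  locker 1: 320 = 320
  locker 2: 310 = 310
  locker 3: 290 = 290
  locker 4: 290 = 290
  locker 5: 280 = 280
  locker 6: 270 = 270
  locker 7: 250 = 250
  locker 8: 240 = 240
  locker 9: 230 + 100 = 330
  locker 10: 220 = 220
  locker 11: 180 + 150 = 330
  locker 12: 170 = 170
This matches the lower bound, so 12 is optimal.

12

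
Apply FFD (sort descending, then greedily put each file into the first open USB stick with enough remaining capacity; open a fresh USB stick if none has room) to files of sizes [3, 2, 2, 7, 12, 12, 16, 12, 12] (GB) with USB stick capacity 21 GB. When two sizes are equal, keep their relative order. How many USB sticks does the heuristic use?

5

Sorted descending: 16, 12, 12, 12, 12, 7, 3, 2, 2.
  16 → USB stick 1 (new)  [load 16/21]
  12 → USB stick 2 (new)  [load 12/21]
  12 → USB stick 3 (new)  [load 12/21]
  12 → USB stick 4 (new)  [load 12/21]
  12 → USB stick 5 (new)  [load 12/21]
  7 → USB stick 2  [load 19/21]
  3 → USB stick 1  [load 19/21]
  2 → USB stick 1  [load 21/21]
  2 → USB stick 2  [load 21/21]
5 USB sticks opened.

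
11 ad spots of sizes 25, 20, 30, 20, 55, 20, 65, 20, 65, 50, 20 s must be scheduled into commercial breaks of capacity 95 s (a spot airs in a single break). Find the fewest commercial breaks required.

Total = 65 + 65 + 55 + 50 + 30 + 25 + 20 + 20 + 20 + 20 + 20 = 390 s.
Lower bound: ⌈390/95⌉ = 5 commercial breaks.
A packing using 5 commercial breaks:
  break 1: 65 + 30 = 95
  break 2: 65 + 25 = 90
  break 3: 55 + 20 + 20 = 95
  break 4: 50 + 20 + 20 = 90
  break 5: 20 = 20
This matches the lower bound, so 5 is optimal.

5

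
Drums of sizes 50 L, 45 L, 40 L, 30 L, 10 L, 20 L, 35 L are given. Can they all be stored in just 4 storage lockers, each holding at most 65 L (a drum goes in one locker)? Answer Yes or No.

Yes

A valid assignment using 4 storage lockers:
  locker 1: 50 + 10 = 60
  locker 2: 45 + 20 = 65
  locker 3: 40 = 40
  locker 4: 35 + 30 = 65
Every load is within 65 L, so 4 storage lockers suffice.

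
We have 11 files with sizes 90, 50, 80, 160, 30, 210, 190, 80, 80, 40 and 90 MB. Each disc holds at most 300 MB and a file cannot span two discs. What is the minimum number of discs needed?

4

Total = 210 + 190 + 160 + 90 + 90 + 80 + 80 + 80 + 50 + 40 + 30 = 1100 MB.
Lower bound: ⌈1100/300⌉ = 4 discs.
A packing using 4 discs:
  disc 1: 210 + 90 = 300
  disc 2: 190 + 90 = 280
  disc 3: 160 + 80 + 50 = 290
  disc 4: 80 + 80 + 40 + 30 = 230
This matches the lower bound, so 4 is optimal.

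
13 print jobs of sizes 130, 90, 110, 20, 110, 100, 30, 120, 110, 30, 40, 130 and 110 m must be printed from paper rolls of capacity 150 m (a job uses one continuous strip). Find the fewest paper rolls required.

Total = 130 + 130 + 120 + 110 + 110 + 110 + 110 + 100 + 90 + 40 + 30 + 30 + 20 = 1130 m.
Lower bound: ⌈1130/150⌉ = 8 paper rolls.
Also, 9 print jobs each exceed 75 m, and no two of those can share a roll, so at least 9 paper rolls are needed.
A packing using 9 paper rolls:
  roll 1: 130 + 20 = 150
  roll 2: 130 = 130
  roll 3: 120 + 30 = 150
  roll 4: 110 + 40 = 150
  roll 5: 110 + 30 = 140
  roll 6: 110 = 110
  roll 7: 110 = 110
  roll 8: 100 = 100
  roll 9: 90 = 90
This matches the lower bound, so 9 is optimal.

9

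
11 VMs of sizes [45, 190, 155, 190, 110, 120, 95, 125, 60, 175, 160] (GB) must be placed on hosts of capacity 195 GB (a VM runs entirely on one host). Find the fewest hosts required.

Total = 190 + 190 + 175 + 160 + 155 + 125 + 120 + 110 + 95 + 60 + 45 = 1425 GB.
Lower bound: ⌈1425/195⌉ = 8 hosts.
A packing using 9 hosts:
  host 1: 190 = 190
  host 2: 190 = 190
  host 3: 175 = 175
  host 4: 160 = 160
  host 5: 155 = 155
  host 6: 125 + 60 = 185
  host 7: 120 + 45 = 165
  host 8: 110 = 110
  host 9: 95 = 95
No arrangement into 8 hosts stays within capacity, so 9 is optimal.

9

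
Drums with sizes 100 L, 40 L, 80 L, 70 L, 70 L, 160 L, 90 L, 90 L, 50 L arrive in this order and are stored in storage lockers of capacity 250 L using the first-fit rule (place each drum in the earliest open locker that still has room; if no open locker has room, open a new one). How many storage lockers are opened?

4

  100 → locker 1 (new)  [load 100/250]
  40 → locker 1  [load 140/250]
  80 → locker 1  [load 220/250]
  70 → locker 2 (new)  [load 70/250]
  70 → locker 2  [load 140/250]
  160 → locker 3 (new)  [load 160/250]
  90 → locker 2  [load 230/250]
  90 → locker 3  [load 250/250]
  50 → locker 4 (new)  [load 50/250]
4 storage lockers opened.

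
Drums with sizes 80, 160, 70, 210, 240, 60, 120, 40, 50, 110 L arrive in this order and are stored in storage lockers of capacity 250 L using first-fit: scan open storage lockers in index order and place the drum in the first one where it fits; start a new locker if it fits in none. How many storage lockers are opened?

  80 → locker 1 (new)  [load 80/250]
  160 → locker 1  [load 240/250]
  70 → locker 2 (new)  [load 70/250]
  210 → locker 3 (new)  [load 210/250]
  240 → locker 4 (new)  [load 240/250]
  60 → locker 2  [load 130/250]
  120 → locker 2  [load 250/250]
  40 → locker 3  [load 250/250]
  50 → locker 5 (new)  [load 50/250]
  110 → locker 5  [load 160/250]
5 storage lockers opened.

5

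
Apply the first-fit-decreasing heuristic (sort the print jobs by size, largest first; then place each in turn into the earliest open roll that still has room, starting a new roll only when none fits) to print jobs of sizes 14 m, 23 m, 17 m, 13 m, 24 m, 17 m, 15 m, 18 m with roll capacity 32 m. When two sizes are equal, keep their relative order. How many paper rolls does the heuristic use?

5

Sorted descending: 24, 23, 18, 17, 17, 15, 14, 13.
  24 → roll 1 (new)  [load 24/32]
  23 → roll 2 (new)  [load 23/32]
  18 → roll 3 (new)  [load 18/32]
  17 → roll 4 (new)  [load 17/32]
  17 → roll 5 (new)  [load 17/32]
  15 → roll 4  [load 32/32]
  14 → roll 3  [load 32/32]
  13 → roll 5  [load 30/32]
5 paper rolls opened.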